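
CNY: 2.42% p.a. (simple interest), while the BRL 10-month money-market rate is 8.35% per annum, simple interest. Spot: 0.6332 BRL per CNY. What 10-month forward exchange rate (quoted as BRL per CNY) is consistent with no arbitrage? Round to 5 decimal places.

0.66387

T = 10/12 years.
Growth of 1 BRL over T: 1 + 0.0835×10/12 = 1.0695833.
Growth of 1 CNY over T: 1 + 0.0242×10/12 = 1.0201667.
Forward (BRL per CNY) = 0.6332 × 1.0695833 / 1.0201667 = 0.6638720.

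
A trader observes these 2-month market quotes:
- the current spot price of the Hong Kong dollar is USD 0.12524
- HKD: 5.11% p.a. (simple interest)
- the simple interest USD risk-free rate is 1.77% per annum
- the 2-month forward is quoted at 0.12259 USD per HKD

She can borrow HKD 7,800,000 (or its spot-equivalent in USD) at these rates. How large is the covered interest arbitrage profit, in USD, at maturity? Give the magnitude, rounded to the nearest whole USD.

T = 2/12 years.
Keep in HKD, deliver into the forward: 7,800,000·1.00851667·0.12259 = USD 964,345.66.
Swap to USD now, deposit: 7,800,000·0.12524·1.002950 = USD 979,753.77.
The quoted forward undervalues HKD, so borrow HKD, convert to USD at spot, deposit the USD at 1.77%, and buy HKD forward at 0.12259 to cover the loan.
Arbitrage profit = |964,345.66 − 979,753.77| = USD 15,408.

USD 15,408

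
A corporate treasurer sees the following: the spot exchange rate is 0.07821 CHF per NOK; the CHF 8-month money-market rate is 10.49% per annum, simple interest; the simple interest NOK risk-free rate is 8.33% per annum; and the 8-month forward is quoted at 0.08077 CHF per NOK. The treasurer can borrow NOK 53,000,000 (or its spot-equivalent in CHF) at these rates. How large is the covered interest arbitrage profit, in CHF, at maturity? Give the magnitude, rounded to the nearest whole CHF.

T = 8/12 years.
Keep in NOK, deliver into the forward: 53,000,000·1.055533333·0.08077 = CHF 4,518,537.65.
Swap to CHF now, deposit: 53,000,000·0.07821·1.069933333 = CHF 4,435,012.76.
The quoted forward overvalues NOK, so borrow CHF, buy NOK at spot, deposit the NOK at 8.33%, and sell the proceeds forward at 0.08077.
Profit = 4,518,537.65 − 4,435,012.76 = CHF 83,525.

CHF 83,525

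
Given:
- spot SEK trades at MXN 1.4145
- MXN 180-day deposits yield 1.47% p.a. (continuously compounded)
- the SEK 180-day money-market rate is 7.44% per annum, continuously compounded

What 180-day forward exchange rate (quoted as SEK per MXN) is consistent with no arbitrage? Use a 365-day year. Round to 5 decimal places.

T = 180/365 years.
MXN growth factor: e^(0.0147×180/365) = 1.0072757.
Growth of 1 SEK over T: e^(0.0744×180/365) = 1.0373718.
So F = 1.4145 × 1.0072757 / 1.0373718 = 1.373463 (MXN/SEK).
Invert for SEK per MXN: 1 / 1.373463 = 0.72809.

0.72809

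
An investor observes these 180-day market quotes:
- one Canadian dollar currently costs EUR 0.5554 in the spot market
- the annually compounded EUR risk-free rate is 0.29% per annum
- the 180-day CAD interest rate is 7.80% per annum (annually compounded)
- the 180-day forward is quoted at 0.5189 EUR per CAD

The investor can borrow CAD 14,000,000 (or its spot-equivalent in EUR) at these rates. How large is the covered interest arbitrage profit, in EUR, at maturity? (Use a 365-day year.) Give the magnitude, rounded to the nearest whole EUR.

EUR 247,991

T = 180/365 years.
Route A — deposit CAD, sell forward: 14,000,000 × 1.037733805 × 0.5189 = EUR 7,538,721.00.
Route B — convert at spot, deposit EUR: 14,000,000 × 0.5554 × 1.001429087 = EUR 7,786,712.01.
The quoted forward undervalues CAD, so borrow CAD, convert to EUR at spot, deposit the EUR at 0.29%, and buy CAD forward at 0.5189 to cover the loan.
The gap between the two covered legs is EUR 247,991.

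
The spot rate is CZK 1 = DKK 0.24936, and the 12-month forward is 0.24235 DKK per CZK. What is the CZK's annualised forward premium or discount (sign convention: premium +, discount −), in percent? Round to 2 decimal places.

-2.81%

T = 1 year.
(F − S)/S = (0.24235 − 0.24936)/0.24936 = -0.0281120.
×(1/T) gives -2.81% p.a.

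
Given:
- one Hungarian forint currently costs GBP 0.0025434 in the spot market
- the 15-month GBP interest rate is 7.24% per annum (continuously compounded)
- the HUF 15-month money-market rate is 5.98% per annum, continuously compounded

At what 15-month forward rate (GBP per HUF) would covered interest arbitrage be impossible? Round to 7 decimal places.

0.0025838

T = 15/12 years.
GBP accumulates by e^(0.0724×15/12) = 1.0947215.
Growth of 1 HUF over T: e^(0.0598×15/12) = 1.0776147.
So F = 0.0025434 × 1.0947215 / 1.0776147 = 0.002583776 (GBP/HUF).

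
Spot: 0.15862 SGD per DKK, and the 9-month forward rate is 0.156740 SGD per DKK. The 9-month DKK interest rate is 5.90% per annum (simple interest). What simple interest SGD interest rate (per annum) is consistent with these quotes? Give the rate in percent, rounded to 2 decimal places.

T = 9/12 years.
By CIP, F/S equals the SGD-to-DKK growth ratio: 0.15674/0.15862 = 0.9881478.
The DKK side grows by 1 + 0.0590×9/12 = 1.044250.
That pins the SGD growth at 1.0318733.
r = (1.0318733 − 1)/(9/12) = 0.042498 → 4.25%.

4.25%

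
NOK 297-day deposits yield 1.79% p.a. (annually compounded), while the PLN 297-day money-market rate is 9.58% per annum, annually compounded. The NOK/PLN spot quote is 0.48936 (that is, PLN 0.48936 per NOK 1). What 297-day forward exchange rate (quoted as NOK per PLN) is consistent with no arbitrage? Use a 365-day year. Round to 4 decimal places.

T = 297/365 years.
PLN growth factor: (1 + 0.0958)^(297/365) = 1.0772817.
NOK growth factor: (1 + 0.0179)^(297/365) = 1.0145411.
CIP: F = S · (grow PLN)/(grow NOK) = 0.48936 × 1.0772817/1.0145411 = 0.5196227 PLN per NOK.
Invert for NOK per PLN: 1 / 0.5196227 = 1.9245.

1.9245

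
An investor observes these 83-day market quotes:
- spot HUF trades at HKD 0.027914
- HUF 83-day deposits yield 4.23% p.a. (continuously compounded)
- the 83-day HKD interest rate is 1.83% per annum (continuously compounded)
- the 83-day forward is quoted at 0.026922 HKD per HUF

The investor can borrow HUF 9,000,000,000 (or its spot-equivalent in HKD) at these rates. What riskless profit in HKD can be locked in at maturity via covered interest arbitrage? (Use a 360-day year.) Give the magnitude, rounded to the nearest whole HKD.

T = 83/360 years.
Invest the HUF and cover forward: 9,000,000,000 × 1.0098002106 × 0.026922 = HKD 244,672,571.43.
Convert at spot and invest in HKD: 9,000,000,000 × 0.027914 × 1.00422807988 = HKD 252,288,203.60.
The quoted forward undervalues HUF, so borrow HUF, convert to HKD at spot, deposit the HKD at 1.83%, and buy HUF forward at 0.026922 to cover the loan.
Arbitrage profit = |244,672,571.43 − 252,288,203.60| = HKD 7,615,632.

HKD 7,615,632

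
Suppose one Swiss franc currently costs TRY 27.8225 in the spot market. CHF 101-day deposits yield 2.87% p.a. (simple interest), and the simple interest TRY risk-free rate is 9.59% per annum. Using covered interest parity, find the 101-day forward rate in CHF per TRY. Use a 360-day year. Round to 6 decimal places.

0.035282

T = 101/360 years.
TRY accumulates by 1 + 0.0959×101/360 = 1.0269053.
CHF growth factor: 1 + 0.0287×101/360 = 1.0080519.
CIP: F = S · (grow TRY)/(grow CHF) = 27.8225 × 1.0269053/1.0080519 = 28.34286 TRY per CHF.
Invert for CHF per TRY: 1 / 28.34286 = 0.035282.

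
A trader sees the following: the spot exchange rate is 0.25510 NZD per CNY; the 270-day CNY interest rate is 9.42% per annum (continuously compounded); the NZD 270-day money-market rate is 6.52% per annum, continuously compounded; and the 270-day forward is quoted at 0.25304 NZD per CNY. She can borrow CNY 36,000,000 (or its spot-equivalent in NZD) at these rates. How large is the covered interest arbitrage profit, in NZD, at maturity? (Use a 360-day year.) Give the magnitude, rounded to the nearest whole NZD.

NZD 132,462

T = 270/360 years.
Keep in CNY, deliver into the forward: 36,000,000·1.073205538·0.25304 = NZD 9,776,301.46.
Swap to NZD now, deposit: 36,000,000·0.25510·1.050115334 = NZD 9,643,839.18.
The quoted forward overvalues CNY, so borrow NZD, buy CNY at spot, deposit the CNY at 9.42%, and sell the proceeds forward at 0.25304.
Arbitrage profit = |9,776,301.46 − 9,643,839.18| = NZD 132,462.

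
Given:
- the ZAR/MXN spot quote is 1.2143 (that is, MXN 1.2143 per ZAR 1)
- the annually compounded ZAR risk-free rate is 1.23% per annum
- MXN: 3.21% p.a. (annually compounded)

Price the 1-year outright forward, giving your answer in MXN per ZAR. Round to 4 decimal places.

1.2381

T = 1 year.
MXN accumulates by (1 + 0.0321)^1 = 1.032100.
Growth of 1 ZAR over T: (1 + 0.0123)^1 = 1.012300.
CIP: F = S · (grow MXN)/(grow ZAR) = 1.2143 × 1.032100/1.012300 = 1.238051 MXN per ZAR.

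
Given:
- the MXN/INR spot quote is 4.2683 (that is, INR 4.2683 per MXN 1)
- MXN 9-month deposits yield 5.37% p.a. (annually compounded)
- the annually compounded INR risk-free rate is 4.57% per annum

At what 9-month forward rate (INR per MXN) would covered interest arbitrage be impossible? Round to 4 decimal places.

T = 9/12 years.
INR growth factor: (1 + 0.0457)^(9/12) = 1.0340828.
Growth of 1 MXN over T: (1 + 0.0537)^(9/12) = 1.0400105.
Forward (INR per MXN) = 4.2683 × 1.0340828 / 1.0400105 = 4.243972.

4.2440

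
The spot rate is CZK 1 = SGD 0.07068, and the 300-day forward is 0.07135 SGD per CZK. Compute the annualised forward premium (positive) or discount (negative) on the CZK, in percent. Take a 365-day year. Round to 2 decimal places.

T = 300/365 years.
CZK trades forward at +0.94793% vs spot over the period.
Per annum: 0.0094793 / (300/365) = 0.011533 = 1.15%.

+1.15%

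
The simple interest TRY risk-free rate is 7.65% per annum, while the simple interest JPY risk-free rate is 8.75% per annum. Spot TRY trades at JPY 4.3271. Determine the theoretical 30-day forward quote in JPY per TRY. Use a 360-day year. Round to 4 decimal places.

T = 30/360 years.
JPY growth factor: 1 + 0.0875×30/360 = 1.0072917.
Growth of 1 TRY over T: 1 + 0.0765×30/360 = 1.006375.
Forward (JPY per TRY) = 4.3271 × 1.0072917 / 1.006375 = 4.331042.

4.3310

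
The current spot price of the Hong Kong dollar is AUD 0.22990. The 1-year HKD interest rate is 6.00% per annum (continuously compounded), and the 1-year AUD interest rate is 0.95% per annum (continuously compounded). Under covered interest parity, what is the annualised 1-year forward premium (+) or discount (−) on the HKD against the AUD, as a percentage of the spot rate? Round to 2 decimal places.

T = 1 year.
CIP forward (AUD per HKD) = 0.2299 × 1.0095453/1.0618365 = 0.21857834.
(F − S)/S ÷ T = (0.21857834 − 0.2299)/0.2299/1 = -0.049246 → -4.92%.

-4.92%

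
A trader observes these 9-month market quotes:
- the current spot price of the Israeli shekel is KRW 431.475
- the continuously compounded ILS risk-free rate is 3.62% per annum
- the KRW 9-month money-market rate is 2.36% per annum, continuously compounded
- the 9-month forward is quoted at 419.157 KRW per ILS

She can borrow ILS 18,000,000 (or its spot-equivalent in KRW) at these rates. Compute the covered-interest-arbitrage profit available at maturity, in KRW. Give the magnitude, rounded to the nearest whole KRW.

T = 9/12 years.
Invest the ILS and cover forward: 18,000,000 × 1.027521919492 × 419.157 = KRW 7,752,474,093.75.
Convert at spot and invest in KRW: 18,000,000 × 431.475 × 1.01785757331 = KRW 7,905,241,735.99.
The quoted forward undervalues ILS, so borrow ILS, convert to KRW at spot, deposit the KRW at 2.36%, and buy ILS forward at 419.157 to cover the loan.
Arbitrage profit = |7,752,474,093.75 − 7,905,241,735.99| = KRW 152,767,642.

KRW 152,767,642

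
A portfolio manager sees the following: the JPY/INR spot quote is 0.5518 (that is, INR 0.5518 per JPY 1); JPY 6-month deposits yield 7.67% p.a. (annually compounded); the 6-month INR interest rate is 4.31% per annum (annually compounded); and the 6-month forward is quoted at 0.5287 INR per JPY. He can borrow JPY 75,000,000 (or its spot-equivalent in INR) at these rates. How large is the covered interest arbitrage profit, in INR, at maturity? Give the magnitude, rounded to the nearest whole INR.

T = 6/12 years.
Keep in JPY, deliver into the forward: 75,000,000·1.0376415566·0.5287 = INR 41,145,081.82.
Swap to INR now, deposit: 75,000,000·0.5518·1.0213226718 = INR 42,267,438.77.
The quoted forward undervalues JPY, so borrow JPY, convert to INR at spot, deposit the INR at 4.31%, and buy JPY forward at 0.5287 to cover the loan.
Profit = 42,267,438.77 − 41,145,081.82 = INR 1,122,357.

INR 1,122,357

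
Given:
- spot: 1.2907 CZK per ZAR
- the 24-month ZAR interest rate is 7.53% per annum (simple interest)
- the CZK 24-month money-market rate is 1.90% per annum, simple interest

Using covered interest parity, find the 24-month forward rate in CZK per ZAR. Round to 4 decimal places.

1.1644

T = 2 years.
Growth of 1 CZK over T: 1 + 0.0190×2 = 1.038000.
ZAR growth factor: 1 + 0.0753×2 = 1.150600.
So F = 1.2907 × 1.038000 / 1.150600 = 1.164390 (CZK/ZAR).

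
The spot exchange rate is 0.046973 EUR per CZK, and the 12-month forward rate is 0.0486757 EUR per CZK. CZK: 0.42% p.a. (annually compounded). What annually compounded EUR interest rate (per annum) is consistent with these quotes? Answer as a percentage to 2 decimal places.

T = 1 year.
CIP gives F = S · g_EUR/g_CZK, so g_EUR/g_CZK = 0.0486757/0.046973 = 1.0362485.
CZK growth factor: (1 + 0.0042)^1 = 1.004200.
Hence g_EUR = 1.0406007.
r = 1.0406007^(1/1) − 1 = 0.040601 → 4.06%.

4.06%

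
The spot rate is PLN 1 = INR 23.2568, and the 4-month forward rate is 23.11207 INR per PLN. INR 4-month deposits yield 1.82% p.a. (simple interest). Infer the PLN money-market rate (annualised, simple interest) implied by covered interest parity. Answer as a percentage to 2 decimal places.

T = 4/12 years.
F/S = 23.11207/23.2568 = 0.9937769 = (growth of INR) / (growth of PLN).
The INR side grows by 1 + 0.0182×4/12 = 1.0060667.
Hence g_PLN = 1.0123668.
r = (1.0123668 − 1)/(4/12) = 0.037100 → 3.71%.

3.71%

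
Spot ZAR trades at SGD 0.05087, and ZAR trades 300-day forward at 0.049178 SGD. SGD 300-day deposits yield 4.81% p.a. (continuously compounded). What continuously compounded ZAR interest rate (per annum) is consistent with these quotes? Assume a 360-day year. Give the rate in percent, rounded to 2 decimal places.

8.87%

T = 300/360 years.
F/S = 0.049178/0.05087 = 0.9667387 = (growth of SGD) / (growth of ZAR).
SGD growth factor: e^(0.0481×300/360) = 1.0408975.
That pins the ZAR growth at 1.0767103.
r = ln(1.0767103)/(300/360) = 0.088692 → 8.87%.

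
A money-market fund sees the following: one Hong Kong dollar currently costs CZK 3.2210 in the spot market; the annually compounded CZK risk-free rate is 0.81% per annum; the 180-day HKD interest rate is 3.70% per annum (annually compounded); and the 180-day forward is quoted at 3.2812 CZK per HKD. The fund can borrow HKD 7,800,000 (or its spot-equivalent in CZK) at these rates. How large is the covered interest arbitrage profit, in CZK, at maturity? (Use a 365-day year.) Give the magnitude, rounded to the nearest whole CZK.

T = 180/365 years.
Route A — deposit HKD, sell forward: 7,800,000 × 1.0180785903 × 3.2812 = CZK 26,056,051.87.
Route B — convert at spot, deposit CZK: 7,800,000 × 3.2210 × 1.003986354 = CZK 25,223,952.36.
The quoted forward overvalues HKD, so borrow CZK, buy HKD at spot, deposit the HKD at 3.70%, and sell the proceeds forward at 3.2812.
Arbitrage profit = |26,056,051.87 − 25,223,952.36| = CZK 832,100.

CZK 832,100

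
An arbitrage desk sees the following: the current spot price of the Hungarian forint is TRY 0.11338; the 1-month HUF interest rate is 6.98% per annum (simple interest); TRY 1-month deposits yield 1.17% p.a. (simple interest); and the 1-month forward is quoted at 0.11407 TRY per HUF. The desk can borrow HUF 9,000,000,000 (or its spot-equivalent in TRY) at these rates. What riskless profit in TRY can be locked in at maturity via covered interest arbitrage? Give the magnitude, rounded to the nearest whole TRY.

TRY 11,186,655

T = 1/12 years.
Route A — deposit HUF, sell forward: 9,000,000,000 × 1.005816666667 × 0.11407 = TRY 1,032,601,564.50.
Route B — convert at spot, deposit TRY: 9,000,000,000 × 0.11338 × 1.000975 = TRY 1,021,414,909.50.
The quoted forward overvalues HUF, so borrow TRY, buy HUF at spot, deposit the HUF at 6.98%, and sell the proceeds forward at 0.11407.
The gap between the two covered legs is TRY 11,186,655.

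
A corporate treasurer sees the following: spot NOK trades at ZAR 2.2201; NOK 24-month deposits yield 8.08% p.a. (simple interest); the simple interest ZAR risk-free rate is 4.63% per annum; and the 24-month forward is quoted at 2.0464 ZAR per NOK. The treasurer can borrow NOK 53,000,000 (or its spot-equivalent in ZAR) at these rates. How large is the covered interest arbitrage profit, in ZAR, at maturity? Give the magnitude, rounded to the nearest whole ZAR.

ZAR 2,574,900

T = 2 years.
Route A — deposit NOK, sell forward: 53,000,000 × 1.161600 × 2.0464 = ZAR 125,986,206.72.
Route B — convert at spot, deposit ZAR: 53,000,000 × 2.2201 × 1.092600 = ZAR 128,561,106.78.
The quoted forward undervalues NOK, so borrow NOK, convert to ZAR at spot, deposit the ZAR at 4.63%, and buy NOK forward at 2.0464 to cover the loan.
The gap between the two covered legs is ZAR 2,574,900.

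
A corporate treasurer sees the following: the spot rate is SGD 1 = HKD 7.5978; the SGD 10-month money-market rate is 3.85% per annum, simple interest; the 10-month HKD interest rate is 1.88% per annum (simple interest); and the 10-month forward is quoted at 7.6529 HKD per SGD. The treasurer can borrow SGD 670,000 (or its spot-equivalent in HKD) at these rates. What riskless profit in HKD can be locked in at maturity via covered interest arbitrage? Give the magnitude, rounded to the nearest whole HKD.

HKD 121,671

T = 10/12 years.
Invest the SGD and cover forward: 670,000 × 1.032083333 × 7.6529 = HKD 5,291,948.46.
Convert at spot and invest in HKD: 670,000 × 7.5978 × 1.015666667 = HKD 5,170,277.58.
The quoted forward overvalues SGD, so borrow HKD, buy SGD at spot, deposit the SGD at 3.85%, and sell the proceeds forward at 7.6529.
The gap between the two covered legs is HKD 121,671.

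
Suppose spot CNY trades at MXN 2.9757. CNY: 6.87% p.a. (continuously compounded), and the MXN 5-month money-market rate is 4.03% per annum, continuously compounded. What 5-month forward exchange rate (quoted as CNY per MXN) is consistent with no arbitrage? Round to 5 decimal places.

T = 5/12 years.
Growth of 1 MXN over T: e^(0.0403×5/12) = 1.0169334.
CNY growth factor: e^(0.0687×5/12) = 1.0290386.
Forward (MXN per CNY) = 2.9757 × 1.0169334 / 1.0290386 = 2.940695.
Quoted the other way: 1/2.940695 = 0.34006 CNY per MXN.

0.34006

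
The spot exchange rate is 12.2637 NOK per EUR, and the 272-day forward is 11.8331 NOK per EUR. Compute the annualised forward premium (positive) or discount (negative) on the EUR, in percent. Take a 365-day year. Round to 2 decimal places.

T = 272/365 years.
Period premium: (11.8331 − 12.2637)/12.2637 = -0.0351118.
Per annum: -0.0351118 / (272/365) = -0.047117 = -4.71%.

-4.71%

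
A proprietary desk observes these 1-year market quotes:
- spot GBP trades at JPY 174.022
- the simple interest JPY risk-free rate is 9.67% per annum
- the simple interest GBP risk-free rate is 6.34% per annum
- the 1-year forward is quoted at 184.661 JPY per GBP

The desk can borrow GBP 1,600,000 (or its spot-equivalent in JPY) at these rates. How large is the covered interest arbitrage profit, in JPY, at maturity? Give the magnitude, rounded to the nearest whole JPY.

JPY 8,829,728

T = 1 year.
Invest the GBP and cover forward: 1,600,000 × 1.063400 × 184.661 = JPY 314,189,611.84.
Convert at spot and invest in JPY: 1,600,000 × 174.022 × 1.096700 = JPY 305,359,883.84.
The quoted forward overvalues GBP, so borrow JPY, buy GBP at spot, deposit the GBP at 6.34%, and sell the proceeds forward at 184.661.
The gap between the two covered legs is JPY 8,829,728.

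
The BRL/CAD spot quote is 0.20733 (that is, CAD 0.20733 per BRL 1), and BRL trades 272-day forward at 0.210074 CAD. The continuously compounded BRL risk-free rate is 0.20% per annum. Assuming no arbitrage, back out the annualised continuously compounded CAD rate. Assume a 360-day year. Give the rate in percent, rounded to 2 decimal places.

1.94%

T = 272/360 years.
CIP gives F = S · g_CAD/g_BRL, so g_CAD/g_BRL = 0.210074/0.20733 = 1.0132349.
The BRL side grows by e^(0.0020×272/360) = 1.0015123.
That pins the CAD growth at 1.0147672.
r = ln(1.0147672)/(272/360) = 0.019402 → 1.94%.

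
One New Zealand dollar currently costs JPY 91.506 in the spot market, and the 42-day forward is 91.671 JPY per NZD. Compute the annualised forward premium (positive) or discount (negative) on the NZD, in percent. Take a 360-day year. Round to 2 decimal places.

T = 42/360 years.
NZD trades forward at +0.18032% vs spot over the period.
×(1/T) gives 1.55% p.a.

+1.55%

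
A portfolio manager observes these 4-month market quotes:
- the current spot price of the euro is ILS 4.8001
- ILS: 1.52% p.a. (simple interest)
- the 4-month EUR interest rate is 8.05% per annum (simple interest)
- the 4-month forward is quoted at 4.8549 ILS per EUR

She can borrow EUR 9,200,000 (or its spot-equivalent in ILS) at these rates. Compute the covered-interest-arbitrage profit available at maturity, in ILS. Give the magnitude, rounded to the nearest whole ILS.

ILS 1,478,924

T = 4/12 years.
Keep in EUR, deliver into the forward: 9,200,000·1.0268333333·4.8549 = ILS 45,863,592.98.
Swap to ILS now, deposit: 9,200,000·4.8001·1.0050666667 = ILS 44,384,668.66.
The quoted forward overvalues EUR, so borrow ILS, buy EUR at spot, deposit the EUR at 8.05%, and sell the proceeds forward at 4.8549.
Arbitrage profit = |45,863,592.98 − 44,384,668.66| = ILS 1,478,924.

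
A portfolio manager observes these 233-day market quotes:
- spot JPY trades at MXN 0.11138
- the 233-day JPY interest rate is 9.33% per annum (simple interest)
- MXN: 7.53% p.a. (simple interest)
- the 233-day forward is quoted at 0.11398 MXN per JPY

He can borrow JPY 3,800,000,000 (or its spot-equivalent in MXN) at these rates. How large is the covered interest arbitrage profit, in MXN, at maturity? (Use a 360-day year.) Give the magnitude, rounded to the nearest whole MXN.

T = 233/360 years.
Route A — deposit JPY, sell forward: 3,800,000,000 × 1.06038583333 × 0.11398 = MXN 459,278,553.68.
Route B — convert at spot, deposit MXN: 3,800,000,000 × 0.11138 × 1.04873583333 = MXN 443,871,149.04.
The quoted forward overvalues JPY, so borrow MXN, buy JPY at spot, deposit the JPY at 9.33%, and sell the proceeds forward at 0.11398.
The gap between the two covered legs is MXN 15,407,405.

MXN 15,407,405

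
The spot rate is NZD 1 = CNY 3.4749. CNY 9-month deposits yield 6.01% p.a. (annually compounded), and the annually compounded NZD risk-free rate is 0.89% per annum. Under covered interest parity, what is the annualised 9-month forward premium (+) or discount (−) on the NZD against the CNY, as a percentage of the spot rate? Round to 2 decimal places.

+5.04%

T = 9/12 years.
CIP forward (CNY per NZD) = 3.4749 × 1.0447446/1.0066676 = 3.6063374.
(F − S)/S ÷ T = (3.6063374 − 3.4749)/3.4749/(9/12) = 0.050433 → 5.04%.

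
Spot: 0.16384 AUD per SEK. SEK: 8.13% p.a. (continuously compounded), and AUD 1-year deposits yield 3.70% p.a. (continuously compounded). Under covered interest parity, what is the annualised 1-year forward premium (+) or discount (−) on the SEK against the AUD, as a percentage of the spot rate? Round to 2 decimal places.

T = 1 year.
CIP forward (AUD per SEK) = 0.16384 × 1.037693/1.0846963 = 0.15674030.
Annualised premium = (F − S)/S × (1/T) = (0.15674030 − 0.16384)/0.16384 ÷ 1 = -4.33%.

-4.33%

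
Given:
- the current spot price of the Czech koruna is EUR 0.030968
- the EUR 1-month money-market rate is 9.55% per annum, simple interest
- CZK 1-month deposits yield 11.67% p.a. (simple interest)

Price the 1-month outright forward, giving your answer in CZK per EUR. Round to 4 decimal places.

T = 1/12 years.
EUR accumulates by 1 + 0.0955×1/12 = 1.00795833.
CZK growth factor: 1 + 0.1167×1/12 = 1.009725.
Forward (EUR per CZK) = 0.030968 × 1.00795833 / 1.009725 = 0.030913817.
Quoted the other way: 1/0.030913817 = 32.3480 CZK per EUR.

32.3480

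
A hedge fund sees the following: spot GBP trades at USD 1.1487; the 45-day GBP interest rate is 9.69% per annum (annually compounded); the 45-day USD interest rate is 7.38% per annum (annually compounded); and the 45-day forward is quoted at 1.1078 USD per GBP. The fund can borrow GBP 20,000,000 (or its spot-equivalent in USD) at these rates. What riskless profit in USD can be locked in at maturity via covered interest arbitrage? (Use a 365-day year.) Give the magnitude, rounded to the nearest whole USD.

T = 45/365 years.
Invest the GBP and cover forward: 20,000,000 × 1.0114678903 × 1.1078 = USD 22,410,082.58.
Convert at spot and invest in USD: 20,000,000 × 1.1487 × 1.0088171901 = USD 23,176,566.13.
The quoted forward undervalues GBP, so borrow GBP, convert to USD at spot, deposit the USD at 7.38%, and buy GBP forward at 1.1078 to cover the loan.
Arbitrage profit = |22,410,082.58 − 23,176,566.13| = USD 766,484.

USD 766,484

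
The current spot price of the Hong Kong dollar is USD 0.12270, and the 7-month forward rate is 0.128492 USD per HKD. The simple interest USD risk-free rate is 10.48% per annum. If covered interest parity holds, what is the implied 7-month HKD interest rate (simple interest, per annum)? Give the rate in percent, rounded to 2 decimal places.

T = 7/12 years.
CIP gives F = S · g_USD/g_HKD, so g_USD/g_HKD = 0.128492/0.1227 = 1.0472046.
USD growth factor: 1 + 0.1048×7/12 = 1.0611333.
So the HKD growth factor = 1.0133008.
(1.0133008 − 1)/T = 0.022801, i.e. 2.28%.

2.28%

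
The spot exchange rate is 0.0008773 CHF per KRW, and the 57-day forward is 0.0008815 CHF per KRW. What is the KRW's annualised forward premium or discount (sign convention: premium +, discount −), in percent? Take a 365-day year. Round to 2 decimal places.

T = 57/365 years.
KRW trades forward at +0.47874% vs spot over the period.
×(1/T) gives 3.07% p.a.

+3.07%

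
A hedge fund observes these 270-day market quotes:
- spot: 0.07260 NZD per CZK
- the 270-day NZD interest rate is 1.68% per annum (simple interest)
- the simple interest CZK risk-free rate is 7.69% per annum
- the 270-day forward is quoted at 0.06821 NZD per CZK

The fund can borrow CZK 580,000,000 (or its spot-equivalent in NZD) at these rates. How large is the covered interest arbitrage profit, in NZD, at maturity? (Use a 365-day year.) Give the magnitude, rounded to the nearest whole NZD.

NZD 819,023

T = 270/365 years.
Invest the CZK and cover forward: 580,000,000 × 1.0568849315 × 0.06821 = NZD 41,812,270.28.
Convert at spot and invest in NZD: 580,000,000 × 0.07260 × 1.0124273973 = NZD 42,631,292.85.
The quoted forward undervalues CZK, so borrow CZK, convert to NZD at spot, deposit the NZD at 1.68%, and buy CZK forward at 0.06821 to cover the loan.
Profit = 42,631,292.85 − 41,812,270.28 = NZD 819,023.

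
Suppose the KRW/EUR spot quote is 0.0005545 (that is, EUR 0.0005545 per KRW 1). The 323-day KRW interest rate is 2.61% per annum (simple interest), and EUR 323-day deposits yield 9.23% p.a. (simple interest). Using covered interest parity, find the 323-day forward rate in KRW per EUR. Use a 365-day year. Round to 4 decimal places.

1705.7551

T = 323/365 years.
EUR accumulates by 1 + 0.0923×323/365 = 1.0816791781.
Growth of 1 KRW over T: 1 + 0.0261×323/365 = 1.0230967123.
Forward (EUR per KRW) = 0.0005545 × 1.0816791781 / 1.0230967123 = 0.0005862506418.
Invert for KRW per EUR: 1 / 0.0005862506418 = 1705.7551.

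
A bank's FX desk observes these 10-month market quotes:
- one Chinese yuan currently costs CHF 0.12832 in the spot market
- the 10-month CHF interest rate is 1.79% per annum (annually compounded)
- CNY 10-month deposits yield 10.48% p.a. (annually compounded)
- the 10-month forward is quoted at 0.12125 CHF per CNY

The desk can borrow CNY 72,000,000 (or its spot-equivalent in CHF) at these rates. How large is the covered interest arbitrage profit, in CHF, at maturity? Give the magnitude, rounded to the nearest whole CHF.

T = 10/12 years.
Route A — deposit CNY, sell forward: 72,000,000 × 1.086600052 × 0.12125 = CHF 9,486,018.45.
Route B — convert at spot, deposit CHF: 72,000,000 × 0.12832 × 1.014894569 = CHF 9,376,651.52.
The quoted forward overvalues CNY, so borrow CHF, buy CNY at spot, deposit the CNY at 10.48%, and sell the proceeds forward at 0.12125.
The gap between the two covered legs is CHF 109,367.

CHF 109,367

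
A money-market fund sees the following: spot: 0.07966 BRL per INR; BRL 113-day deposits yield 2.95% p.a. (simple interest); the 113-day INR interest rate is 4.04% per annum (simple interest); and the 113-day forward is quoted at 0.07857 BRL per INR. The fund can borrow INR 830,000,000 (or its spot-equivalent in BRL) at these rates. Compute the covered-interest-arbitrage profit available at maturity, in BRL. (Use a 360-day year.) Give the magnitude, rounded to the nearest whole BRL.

BRL 689,958

T = 113/360 years.
Invest the INR and cover forward: 830,000,000 × 1.0126811111 × 0.07857 = BRL 66,040,074.57.
Convert at spot and invest in BRL: 830,000,000 × 0.07966 × 1.0092597222 = BRL 66,730,032.46.
The quoted forward undervalues INR, so borrow INR, convert to BRL at spot, deposit the BRL at 2.95%, and buy INR forward at 0.07857 to cover the loan.
Profit = 66,730,032.46 − 66,040,074.57 = BRL 689,958.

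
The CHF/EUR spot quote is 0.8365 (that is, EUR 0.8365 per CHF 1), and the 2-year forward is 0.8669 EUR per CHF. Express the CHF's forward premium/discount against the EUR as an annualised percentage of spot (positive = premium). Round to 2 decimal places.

T = 2 years.
CHF trades forward at +3.63419% vs spot over the period.
Per annum: 0.0363419 / 2 = 0.018171 = 1.82%.

+1.82%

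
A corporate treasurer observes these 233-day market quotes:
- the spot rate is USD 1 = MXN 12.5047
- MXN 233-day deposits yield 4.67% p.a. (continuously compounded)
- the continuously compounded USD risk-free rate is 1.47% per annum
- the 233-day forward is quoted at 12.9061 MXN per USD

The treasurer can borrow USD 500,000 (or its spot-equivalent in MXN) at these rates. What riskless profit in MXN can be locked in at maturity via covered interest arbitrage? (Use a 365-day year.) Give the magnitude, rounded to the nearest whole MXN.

T = 233/365 years.
Route A — deposit USD, sell forward: 500,000 × 1.009428002 × 12.9061 = MXN 6,513,889.37.
Route B — convert at spot, deposit MXN: 500,000 × 12.5047 × 1.030260036 = MXN 6,441,546.34.
The quoted forward overvalues USD, so borrow MXN, buy USD at spot, deposit the USD at 1.47%, and sell the proceeds forward at 12.9061.
The gap between the two covered legs is MXN 72,343.

MXN 72,343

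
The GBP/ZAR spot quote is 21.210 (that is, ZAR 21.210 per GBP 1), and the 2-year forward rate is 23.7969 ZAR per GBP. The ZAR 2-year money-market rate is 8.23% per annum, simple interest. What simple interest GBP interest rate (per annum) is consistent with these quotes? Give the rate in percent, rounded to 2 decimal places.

T = 2 years.
By CIP, F/S equals the ZAR-to-GBP growth ratio: 23.7969/21.21 = 1.1219661.
ZAR growth factor: 1 + 0.0823×2 = 1.164600.
So the GBP growth factor = 1.0379993.
r = (1.0379993 − 1)/2 = 0.019000 → 1.90%.

1.90%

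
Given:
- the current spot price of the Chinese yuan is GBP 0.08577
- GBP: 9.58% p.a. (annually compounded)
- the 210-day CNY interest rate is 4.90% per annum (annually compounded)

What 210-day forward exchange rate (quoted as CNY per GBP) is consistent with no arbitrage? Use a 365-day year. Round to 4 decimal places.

11.3699

T = 210/365 years.
GBP accumulates by (1 + 0.0958)^(210/365) = 1.05404488.
Growth of 1 CNY over T: (1 + 0.0490)^(210/365) = 1.0279051.
CIP: F = S · (grow GBP)/(grow CNY) = 0.08577 × 1.05404488/1.0279051 = 0.087951144 GBP per CNY.
Invert for CNY per GBP: 1 / 0.087951144 = 11.3699.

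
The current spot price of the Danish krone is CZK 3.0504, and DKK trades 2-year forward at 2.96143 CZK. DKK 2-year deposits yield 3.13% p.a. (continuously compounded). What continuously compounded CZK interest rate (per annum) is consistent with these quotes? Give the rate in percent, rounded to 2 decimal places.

T = 2 years.
By CIP, F/S equals the CZK-to-DKK growth ratio: 2.96143/3.0504 = 0.9708333.
DKK growth factor: e^(0.0313×2) = 1.0646009.
So the CZK growth factor = 1.033550.
Take logs: ln 1.033550 / 2 = 0.016500, so 1.65%.

1.65%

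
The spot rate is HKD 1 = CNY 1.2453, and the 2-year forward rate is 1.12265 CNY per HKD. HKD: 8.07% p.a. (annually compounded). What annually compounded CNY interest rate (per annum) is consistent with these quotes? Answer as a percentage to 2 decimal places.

T = 2 years.
By CIP, F/S equals the CNY-to-HKD growth ratio: 1.12265/1.2453 = 0.9015097.
HKD growth factor: (1 + 0.0807)^2 = 1.1679125.
So the CNY growth factor = 1.0528844.
Annualise: 1.0528844^(1/2) − 1 = 0.026102 = 2.61%.

2.61%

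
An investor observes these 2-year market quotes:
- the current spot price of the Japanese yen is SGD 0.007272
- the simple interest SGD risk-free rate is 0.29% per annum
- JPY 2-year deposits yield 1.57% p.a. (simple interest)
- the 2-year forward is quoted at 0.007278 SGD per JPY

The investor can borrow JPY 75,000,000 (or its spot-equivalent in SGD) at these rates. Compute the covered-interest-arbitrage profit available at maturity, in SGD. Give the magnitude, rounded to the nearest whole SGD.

T = 2 years.
Invest the JPY and cover forward: 75,000,000 × 1.031400 × 0.007278 = SGD 562,989.69.
Convert at spot and invest in SGD: 75,000,000 × 0.007272 × 1.005800 = SGD 548,563.32.
The quoted forward overvalues JPY, so borrow SGD, buy JPY at spot, deposit the JPY at 1.57%, and sell the proceeds forward at 0.007278.
Profit = 562,989.69 − 548,563.32 = SGD 14,426.

SGD 14,426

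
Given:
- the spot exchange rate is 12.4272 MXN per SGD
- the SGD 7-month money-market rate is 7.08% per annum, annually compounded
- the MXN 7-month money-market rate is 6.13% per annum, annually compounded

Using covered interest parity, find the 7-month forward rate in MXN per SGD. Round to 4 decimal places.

T = 7/12 years.
Growth of 1 MXN over T: (1 + 0.0613)^(7/12) = 1.03531442.
SGD growth factor: (1 + 0.0708)^(7/12) = 1.04071036.
Forward (MXN per SGD) = 12.4272 × 1.03531442 / 1.04071036 = 12.362767.

12.3628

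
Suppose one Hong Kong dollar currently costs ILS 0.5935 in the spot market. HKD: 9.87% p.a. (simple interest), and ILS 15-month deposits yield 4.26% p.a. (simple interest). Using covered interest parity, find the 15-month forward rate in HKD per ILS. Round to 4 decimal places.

T = 15/12 years.
ILS accumulates by 1 + 0.0426×15/12 = 1.053250.
HKD growth factor: 1 + 0.0987×15/12 = 1.123375.
So F = 0.5935 × 1.053250 / 1.123375 = 0.5564517 (ILS/HKD).
Quoted the other way: 1/0.5564517 = 1.7971 HKD per ILS.

1.7971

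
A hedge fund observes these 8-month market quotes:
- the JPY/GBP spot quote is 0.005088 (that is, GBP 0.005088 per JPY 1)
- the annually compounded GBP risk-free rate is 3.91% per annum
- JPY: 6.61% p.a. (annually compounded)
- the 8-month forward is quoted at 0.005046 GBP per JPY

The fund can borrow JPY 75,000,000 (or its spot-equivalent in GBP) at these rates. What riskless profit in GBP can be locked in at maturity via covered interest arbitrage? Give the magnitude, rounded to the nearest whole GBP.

T = 8/12 years.
Route A — deposit JPY, sell forward: 75,000,000 × 1.04359493 × 0.005046 = GBP 394,948.50.
Route B — convert at spot, deposit GBP: 75,000,000 × 0.005088 × 1.02589969 = GBP 391,483.32.
The quoted forward overvalues JPY, so borrow GBP, buy JPY at spot, deposit the JPY at 6.61%, and sell the proceeds forward at 0.005046.
Profit = 394,948.50 − 391,483.32 = GBP 3,465.

GBP 3,465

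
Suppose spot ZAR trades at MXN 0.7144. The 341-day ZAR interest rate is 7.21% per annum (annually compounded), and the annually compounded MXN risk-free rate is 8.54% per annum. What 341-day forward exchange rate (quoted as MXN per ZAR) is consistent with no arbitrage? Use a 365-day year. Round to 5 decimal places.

0.72268

T = 341/365 years.
MXN growth factor: (1 + 0.0854)^(341/365) = 1.0795672.
Growth of 1 ZAR over T: (1 + 0.0721)^(341/365) = 1.0672035.
Forward (MXN per ZAR) = 0.7144 × 1.0795672 / 1.0672035 = 0.7226764.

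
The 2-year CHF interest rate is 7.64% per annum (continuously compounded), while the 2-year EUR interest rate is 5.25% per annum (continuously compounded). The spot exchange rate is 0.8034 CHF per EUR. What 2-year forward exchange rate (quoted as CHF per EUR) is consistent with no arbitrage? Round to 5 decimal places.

T = 2 years.
CHF growth factor: e^(0.0764×2) = 1.1650919.
Growth of 1 EUR over T: e^(0.0525×2) = 1.1107106.
CIP: F = S · (grow CHF)/(grow EUR) = 0.8034 × 1.1650919/1.1107106 = 0.8427351 CHF per EUR.

0.84274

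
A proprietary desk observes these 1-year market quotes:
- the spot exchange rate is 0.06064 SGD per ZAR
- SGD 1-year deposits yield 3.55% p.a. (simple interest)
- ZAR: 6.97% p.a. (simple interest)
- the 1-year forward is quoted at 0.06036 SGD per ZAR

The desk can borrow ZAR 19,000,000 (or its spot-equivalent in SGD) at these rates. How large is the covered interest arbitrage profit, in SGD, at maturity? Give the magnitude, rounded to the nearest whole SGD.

SGD 33,713

T = 1 year.
Route A — deposit ZAR, sell forward: 19,000,000 × 1.069700 × 0.06036 = SGD 1,226,774.75.
Route B — convert at spot, deposit SGD: 19,000,000 × 0.06064 × 1.035500 = SGD 1,193,061.68.
The quoted forward overvalues ZAR, so borrow SGD, buy ZAR at spot, deposit the ZAR at 6.97%, and sell the proceeds forward at 0.06036.
The gap between the two covered legs is SGD 33,713.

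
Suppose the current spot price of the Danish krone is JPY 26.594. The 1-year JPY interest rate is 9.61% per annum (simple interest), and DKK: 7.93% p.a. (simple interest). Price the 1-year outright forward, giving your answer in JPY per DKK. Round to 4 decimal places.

T = 1 year.
Growth of 1 JPY over T: 1 + 0.0961×1 = 1.096100.
DKK growth factor: 1 + 0.0793×1 = 1.079300.
Forward (JPY per DKK) = 26.594 × 1.096100 / 1.079300 = 27.007953.

27.0080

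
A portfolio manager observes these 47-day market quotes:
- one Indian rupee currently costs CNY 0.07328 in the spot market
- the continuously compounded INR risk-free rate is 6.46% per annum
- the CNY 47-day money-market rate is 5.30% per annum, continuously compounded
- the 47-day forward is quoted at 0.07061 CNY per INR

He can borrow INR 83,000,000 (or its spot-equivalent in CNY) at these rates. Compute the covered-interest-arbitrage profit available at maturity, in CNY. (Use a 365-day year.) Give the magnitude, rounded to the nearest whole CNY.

T = 47/365 years.
Invest the INR and cover forward: 83,000,000 × 1.00835305 × 0.07061 = CNY 5,909,584.14.
Convert at spot and invest in CNY: 83,000,000 × 0.07328 × 1.006847999 = CNY 6,123,891.17.
The quoted forward undervalues INR, so borrow INR, convert to CNY at spot, deposit the CNY at 5.30%, and buy INR forward at 0.07061 to cover the loan.
Profit = 6,123,891.17 − 5,909,584.14 = CNY 214,307.

CNY 214,307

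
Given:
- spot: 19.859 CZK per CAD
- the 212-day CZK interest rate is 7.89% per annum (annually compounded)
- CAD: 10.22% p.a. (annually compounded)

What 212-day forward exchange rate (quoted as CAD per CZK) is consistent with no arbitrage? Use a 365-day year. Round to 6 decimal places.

0.050984

T = 212/365 years.
Growth of 1 CZK over T: (1 + 0.0789)^(212/365) = 1.045096.
Growth of 1 CAD over T: (1 + 0.1022)^(212/365) = 1.0581464.
CIP: F = S · (grow CZK)/(grow CAD) = 19.859 × 1.045096/1.0581464 = 19.61407 CZK per CAD.
Invert for CAD per CZK: 1 / 19.61407 = 0.050984.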